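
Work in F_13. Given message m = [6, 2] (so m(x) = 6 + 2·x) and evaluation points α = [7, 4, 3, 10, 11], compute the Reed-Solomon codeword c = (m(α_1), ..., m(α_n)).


c = [7, 1, 12, 0, 2]

Message polynomial: m(x) = 6 + 2·x (mod 13).
For each evaluation point α_i, compute m(α_i) mod 13:
  α_1 = 7: Horner steps 2 → 7, so m(7) = 7.
  α_2 = 4: Horner steps 2 → 1, so m(4) = 1.
  α_3 = 3: Horner steps 2 → 12, so m(3) = 12.
  α_4 = 10: Horner steps 2 → 0, so m(10) = 0.
  α_5 = 11: Horner steps 2 → 2, so m(11) = 2.
Codeword c = [7, 1, 12, 0, 2] ∈ F_13^5.


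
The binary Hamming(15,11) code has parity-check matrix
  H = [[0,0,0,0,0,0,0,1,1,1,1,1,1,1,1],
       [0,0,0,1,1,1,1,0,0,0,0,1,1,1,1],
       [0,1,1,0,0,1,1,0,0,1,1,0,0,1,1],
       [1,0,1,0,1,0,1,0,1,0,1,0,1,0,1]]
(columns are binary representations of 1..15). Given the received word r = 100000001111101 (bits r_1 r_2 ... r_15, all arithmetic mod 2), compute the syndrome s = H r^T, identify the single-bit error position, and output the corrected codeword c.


s = (0, 1, 1, 1)^T, error position = 7, corrected codeword c = 100000101111101

Compute s = H r^T mod 2 one row at a time:
  s_1 = 0 + 1 + 1 + 1 + 1 + 1 + 0 + 1 = 6 ≡ 0 (mod 2).
  s_2 = 0 + 0 + 0 + 0 + 1 + 1 + 0 + 1 = 3 ≡ 1 (mod 2).
  s_3 = 0 + 0 + 0 + 0 + 1 + 1 + 0 + 1 = 3 ≡ 1 (mod 2).
  s_4 = 1 + 0 + 0 + 0 + 1 + 1 + 1 + 1 = 5 ≡ 1 (mod 2).
s = (0, 1, 1, 1)^T — this equals column 7 of H (binary 0111), so error is at position 7.
Correct: flip bit 7 of r = 100000001111101 to get c = 100000101111101.


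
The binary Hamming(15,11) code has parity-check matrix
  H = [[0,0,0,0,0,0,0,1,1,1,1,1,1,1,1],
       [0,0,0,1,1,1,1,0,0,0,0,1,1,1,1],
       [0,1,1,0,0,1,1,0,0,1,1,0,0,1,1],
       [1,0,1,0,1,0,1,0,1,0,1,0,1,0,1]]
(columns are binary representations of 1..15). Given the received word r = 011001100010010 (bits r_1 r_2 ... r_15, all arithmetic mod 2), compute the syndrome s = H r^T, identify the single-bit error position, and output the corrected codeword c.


s = (0, 1, 0, 1)^T, error position = 5, corrected codeword c = 011011100010010

Compute s = H r^T mod 2 one row at a time:
  s_1 = 0 + 0 + 0 + 1 + 0 + 0 + 1 + 0 = 2 ≡ 0 (mod 2).
  s_2 = 0 + 0 + 1 + 1 + 0 + 0 + 1 + 0 = 3 ≡ 1 (mod 2).
  s_3 = 1 + 1 + 1 + 1 + 0 + 1 + 1 + 0 = 6 ≡ 0 (mod 2).
  s_4 = 0 + 1 + 0 + 1 + 0 + 1 + 0 + 0 = 3 ≡ 1 (mod 2).
s = (0, 1, 0, 1)^T — this equals column 5 of H (binary 0101), so error is at position 5.
Correct: flip bit 5 of r = 011001100010010 to get c = 011011100010010.


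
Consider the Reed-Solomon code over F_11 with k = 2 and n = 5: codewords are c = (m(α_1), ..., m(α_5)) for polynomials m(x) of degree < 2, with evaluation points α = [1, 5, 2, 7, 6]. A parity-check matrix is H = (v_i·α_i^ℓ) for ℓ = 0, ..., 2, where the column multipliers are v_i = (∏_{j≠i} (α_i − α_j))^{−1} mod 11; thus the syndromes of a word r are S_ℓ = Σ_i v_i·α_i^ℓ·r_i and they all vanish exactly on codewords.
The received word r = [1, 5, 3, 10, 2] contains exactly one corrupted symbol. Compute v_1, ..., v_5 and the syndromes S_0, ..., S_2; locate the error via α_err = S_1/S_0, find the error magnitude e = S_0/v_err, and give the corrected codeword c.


S = (5, 5, 5), error at position 1, error magnitude e = 6, c = [6, 5, 3, 10, 2].

Step 1: column multipliers v_i = (∏_{j≠i}(α_i − α_j))^{−1} mod 11.
  i = 1 (α = 1): (1−5)(1−2)(1−7)(1−6) = (−4)·(−1)·(−6)·(−5) = 120 ≡ 10, so v_1 = 10^{−1} = 10 (mod 11).
  i = 2 (α = 5): (5−1)(5−2)(5−7)(5−6) = 4·3·(−2)·(−1) = 24 ≡ 2, so v_2 = 2^{−1} = 6 (mod 11).
  i = 3 (α = 2): (2−1)(2−5)(2−7)(2−6) = 1·(−3)·(−5)·(−4) = −60 ≡ 6, so v_3 = 6^{−1} = 2 (mod 11).
  i = 4 (α = 7): (7−1)(7−5)(7−2)(7−6) = 6·2·5·1 = 60 ≡ 5, so v_4 = 5^{−1} = 9 (mod 11).
  i = 5 (α = 6): (6−1)(6−5)(6−2)(6−7) = 5·1·4·(−1) = −20 ≡ 2, so v_5 = 2^{−1} = 6 (mod 11).
  v = [10, 6, 2, 9, 6].
Step 2: syndromes of r = [1, 5, 3, 10, 2] (all sums mod 11).
  S_0 = Σ v_i r_i = 10·1 + 6·5 + 2·3 + 9·10 + 6·2 = 148 ≡ 5.
  S_1 = Σ v_i α_i r_i = 10·1·1 + 6·5·5 + 2·2·3 + 9·7·10 + 6·6·2 = 874 ≡ 5.
  α_i^2 mod 11 = [1, 3, 4, 5, 3].
  S_2 = Σ v_i α_i^2 r_i = 10·1·1 + 6·3·5 + 2·4·3 + 9·5·10 + 6·3·2 = 610 ≡ 5.
  S = (5, 5, 5) ≠ 0, so r is not a codeword (an error is present).
Step 3: locate the error. For a single error e at position i, S_ℓ = v_i·e·α_i^ℓ, so α_err = S_1/S_0.
  S_0^{−1} = 5^{−1} = 9 (mod 11), so α_err = 5·9 = 45 ≡ 1 = α_1. Error position i = 1.
  Consistency check: S_2/S_1 = 5·9 = 45 ≡ 1 = α_err ✓ (single-error assumption holds).
Step 4: error magnitude e = S_0/v_1 = S_0·∏_{j≠1}(α_1 − α_j) = 5·10 = 50 ≡ 6 (mod 11).
Step 5: correct position 1: c_1 = r_1 − e = 1 − 6 ≡ 6 (mod 11). Hence c = [6, 5, 3, 10, 2].
  Check: interpolating c through the α_i gives m(x) = 9 + 8·x (degree < 2) with m(α_i) = c_i for every i, so c is indeed a codeword.


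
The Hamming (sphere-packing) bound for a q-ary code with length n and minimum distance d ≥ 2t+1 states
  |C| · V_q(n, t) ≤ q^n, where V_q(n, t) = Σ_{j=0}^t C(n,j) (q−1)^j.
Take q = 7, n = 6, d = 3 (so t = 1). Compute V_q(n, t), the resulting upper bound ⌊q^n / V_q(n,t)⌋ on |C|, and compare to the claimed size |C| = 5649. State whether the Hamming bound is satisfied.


V_q(n, t) = 37, q^n = 117649, Hamming bound = 3179, |C| = 5649 > bound (violated).

Step 1: Compute V_q(n, t) = Σ_{j=0}^1 C(n, j) (q−1)^j.
  j = 0: C(6,0)·(6)^0 = 1·1 = 1.
  j = 1: C(6,1)·(6)^1 = 6·6 = 36.
  V_q(n, t) = 1 + 36 = 37.
Step 2: q^n = 7^6 = 117649.
Step 3: Hamming bound ⌊q^n / V_q(n,t)⌋ = ⌊117649/37⌋ = 3179.
Step 4: Compare |C| = 5649 to 3179: violated.
The claimed |C| lies above the Hamming bound, so no 7-ary code of length 6 with d ≥ 3 can have 5649 codewords.


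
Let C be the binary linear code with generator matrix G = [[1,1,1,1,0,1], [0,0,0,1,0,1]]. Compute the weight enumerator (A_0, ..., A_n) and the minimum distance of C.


Weight distribution: A_0 = 1, A_2 = 1, A_3 = 1, A_5 = 1. Minimum distance d = 2.

Enumerate all 2^2 = 4 messages m ∈ F_2^2.
For each, compute codeword c = mG in F_2^6, then tally its weight.
  m = 00 → c = 000000, weight = 0.
  m = 10 → c = 111101, weight = 5.
  m = 01 → c = 000101, weight = 2.
  m = 11 → c = 111000, weight = 3.
Tally weights:
  weight 0: 1 codewords.
  weight 2: 1 codewords.
  weight 3: 1 codewords.
  weight 5: 1 codewords.
Minimum distance d = smallest w > 0 with A_w > 0 = 2.
Sanity: Σ A_w = 4 = 2^2 = 4 ✓.


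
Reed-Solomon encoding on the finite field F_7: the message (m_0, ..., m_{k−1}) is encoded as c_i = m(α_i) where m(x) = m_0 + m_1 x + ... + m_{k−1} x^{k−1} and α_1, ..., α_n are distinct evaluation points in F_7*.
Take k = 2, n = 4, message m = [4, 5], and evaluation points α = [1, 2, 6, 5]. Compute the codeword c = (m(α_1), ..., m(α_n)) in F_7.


c = [2, 0, 6, 1]

Message polynomial: m(x) = 4 + 5·x (mod 7).
For each evaluation point α_i, compute m(α_i) mod 7:
  α_1 = 1: Horner steps 5 → 2, so m(1) = 2.
  α_2 = 2: Horner steps 5 → 0, so m(2) = 0.
  α_3 = 6: Horner steps 5 → 6, so m(6) = 6.
  α_4 = 5: Horner steps 5 → 1, so m(5) = 1.
Codeword c = [2, 0, 6, 1] ∈ F_7^4.


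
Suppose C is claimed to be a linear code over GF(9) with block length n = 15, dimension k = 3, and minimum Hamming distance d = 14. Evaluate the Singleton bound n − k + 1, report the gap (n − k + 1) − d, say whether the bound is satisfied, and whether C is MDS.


Singleton RHS = n − k + 1 = 13, slack = -1, bound violated (no such code; not MDS).

Singleton bound: d ≤ n − k + 1.
Here n = 15, k = 3, so n − k + 1 = 13.
Given d = 14, check d ≤ 13: NO.
Slack = (n − k + 1) − d = -1.
The slack is negative: d = 14 exceeds n − k + 1 = 13 by 1, so the Singleton bound is violated and no linear [15, 3, 14]_9 code can exist. In particular it is not MDS (MDS requires d = n − k + 1 exactly).
Description: the claimed parameters are [15, 3, 14]_9; such a code would be impossible (violates the Singleton bound).


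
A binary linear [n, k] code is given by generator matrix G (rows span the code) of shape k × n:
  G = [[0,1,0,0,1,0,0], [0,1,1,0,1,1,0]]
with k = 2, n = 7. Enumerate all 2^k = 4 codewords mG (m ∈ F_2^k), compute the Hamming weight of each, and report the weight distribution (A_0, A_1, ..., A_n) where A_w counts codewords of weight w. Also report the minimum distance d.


Weight distribution: A_0 = 1, A_2 = 2, A_4 = 1. Minimum distance d = 2.

Enumerate all 2^2 = 4 messages m ∈ F_2^2.
For each, compute codeword c = mG in F_2^7, then tally its weight.
  m = 00 → c = 0000000, weight = 0.
  m = 10 → c = 0100100, weight = 2.
  m = 01 → c = 0110110, weight = 4.
  m = 11 → c = 0010010, weight = 2.
Tally weights:
  weight 0: 1 codewords.
  weight 2: 2 codewords.
  weight 4: 1 codewords.
Minimum distance d = smallest w > 0 with A_w > 0 = 2.
Sanity: Σ A_w = 4 = 2^2 = 4 ✓.


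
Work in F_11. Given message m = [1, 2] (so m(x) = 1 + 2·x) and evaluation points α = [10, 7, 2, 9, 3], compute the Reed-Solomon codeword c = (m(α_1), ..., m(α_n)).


c = [10, 4, 5, 8, 7]

Message polynomial: m(x) = 1 + 2·x (mod 11).
For each evaluation point α_i, compute m(α_i) mod 11:
  α_1 = 10: Horner steps 2 → 10, so m(10) = 10.
  α_2 = 7: Horner steps 2 → 4, so m(7) = 4.
  α_3 = 2: Horner steps 2 → 5, so m(2) = 5.
  α_4 = 9: Horner steps 2 → 8, so m(9) = 8.
  α_5 = 3: Horner steps 2 → 7, so m(3) = 7.
Codeword c = [10, 4, 5, 8, 7] ∈ F_11^5.


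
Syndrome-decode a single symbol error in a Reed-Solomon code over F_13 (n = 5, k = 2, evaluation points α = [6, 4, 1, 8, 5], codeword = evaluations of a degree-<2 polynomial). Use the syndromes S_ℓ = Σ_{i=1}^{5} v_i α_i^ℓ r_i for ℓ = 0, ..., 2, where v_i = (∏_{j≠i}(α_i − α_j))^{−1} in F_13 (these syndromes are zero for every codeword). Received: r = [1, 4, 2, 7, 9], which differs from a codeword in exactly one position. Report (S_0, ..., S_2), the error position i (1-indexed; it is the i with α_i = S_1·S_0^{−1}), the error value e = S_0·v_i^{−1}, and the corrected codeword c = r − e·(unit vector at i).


S = (4, 6, 9), error at position 4, error magnitude e = 9, c = [1, 4, 2, 11, 9].

Step 1: column multipliers v_i = (∏_{j≠i}(α_i − α_j))^{−1} mod 13.
  i = 1 (α = 6): (6−4)(6−1)(6−8)(6−5) = 2·5·(−2)·1 = −20 ≡ 6, so v_1 = 6^{−1} = 11 (mod 13).
  i = 2 (α = 4): (4−6)(4−1)(4−8)(4−5) = (−2)·3·(−4)·(−1) = −24 ≡ 2, so v_2 = 2^{−1} = 7 (mod 13).
  i = 3 (α = 1): (1−6)(1−4)(1−8)(1−5) = (−5)·(−3)·(−7)·(−4) = 420 ≡ 4, so v_3 = 4^{−1} = 10 (mod 13).
  i = 4 (α = 8): (8−6)(8−4)(8−1)(8−5) = 2·4·7·3 = 168 ≡ 12, so v_4 = 12^{−1} = 12 (mod 13).
  i = 5 (α = 5): (5−6)(5−4)(5−1)(5−8) = (−1)·1·4·(−3) = 12 ≡ 12, so v_5 = 12^{−1} = 12 (mod 13).
  v = [11, 7, 10, 12, 12].
Step 2: syndromes of r = [1, 4, 2, 7, 9] (all sums mod 13).
  S_0 = Σ v_i r_i = 11·1 + 7·4 + 10·2 + 12·7 + 12·9 = 251 ≡ 4.
  S_1 = Σ v_i α_i r_i = 11·6·1 + 7·4·4 + 10·1·2 + 12·8·7 + 12·5·9 = 1410 ≡ 6.
  α_i^2 mod 13 = [10, 3, 1, 12, 12].
  S_2 = Σ v_i α_i^2 r_i = 11·10·1 + 7·3·4 + 10·1·2 + 12·12·7 + 12·12·9 = 2518 ≡ 9.
  S = (4, 6, 9) ≠ 0, so r is not a codeword (an error is present).
Step 3: locate the error. For a single error e at position i, S_ℓ = v_i·e·α_i^ℓ, so α_err = S_1/S_0.
  S_0^{−1} = 4^{−1} = 10 (mod 13), so α_err = 6·10 = 60 ≡ 8 = α_4. Error position i = 4.
  Consistency check: S_2/S_1 = 9·11 = 99 ≡ 8 = α_err ✓ (single-error assumption holds).
Step 4: error magnitude e = S_0/v_4 = S_0·∏_{j≠4}(α_4 − α_j) = 4·12 = 48 ≡ 9 (mod 13).
Step 5: correct position 4: c_4 = r_4 − e = 7 − 9 ≡ 11 (mod 13). Hence c = [1, 4, 2, 11, 9].
  Check: interpolating c through the α_i gives m(x) = 10 + 5·x (degree < 2) with m(α_i) = c_i for every i, so c is indeed a codeword.


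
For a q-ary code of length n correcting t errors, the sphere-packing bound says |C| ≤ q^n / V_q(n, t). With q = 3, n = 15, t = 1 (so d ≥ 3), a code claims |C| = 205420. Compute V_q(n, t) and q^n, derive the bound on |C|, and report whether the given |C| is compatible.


V_q(n, t) = 31, q^n = 14348907, Hamming bound = 462867, |C| = 205420 ≤ bound (satisfied).

Step 1: Compute V_q(n, t) = Σ_{j=0}^1 C(n, j) (q−1)^j.
  j = 0: C(15,0)·(2)^0 = 1·1 = 1.
  j = 1: C(15,1)·(2)^1 = 15·2 = 30.
  V_q(n, t) = 1 + 30 = 31.
Step 2: q^n = 3^15 = 14348907.
Step 3: Hamming bound ⌊q^n / V_q(n,t)⌋ = ⌊14348907/31⌋ = 462867.
Step 4: Compare |C| = 205420 to 462867: satisfied.
The claimed |C| lies below the Hamming bound.


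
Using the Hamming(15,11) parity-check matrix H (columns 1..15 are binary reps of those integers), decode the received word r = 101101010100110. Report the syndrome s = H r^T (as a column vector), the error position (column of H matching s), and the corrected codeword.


s = (0, 0, 0, 1)^T, error position = 1, corrected codeword c = 001101010100110

Compute s = H r^T mod 2 one row at a time:
  s_1 = 1 + 0 + 1 + 0 + 0 + 1 + 1 + 0 = 4 ≡ 0 (mod 2).
  s_2 = 1 + 0 + 1 + 0 + 0 + 1 + 1 + 0 = 4 ≡ 0 (mod 2).
  s_3 = 0 + 1 + 1 + 0 + 1 + 0 + 1 + 0 = 4 ≡ 0 (mod 2).
  s_4 = 1 + 1 + 0 + 0 + 0 + 0 + 1 + 0 = 3 ≡ 1 (mod 2).
s = (0, 0, 0, 1)^T — this equals column 1 of H (binary 0001), so error is at position 1.
Correct: flip bit 1 of r = 101101010100110 to get c = 001101010100110.


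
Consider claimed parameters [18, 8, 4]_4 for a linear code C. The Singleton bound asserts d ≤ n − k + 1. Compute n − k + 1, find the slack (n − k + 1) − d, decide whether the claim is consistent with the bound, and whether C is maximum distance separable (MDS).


Singleton RHS = n − k + 1 = 11, slack = 7, bound satisfied, not MDS.

Singleton bound: d ≤ n − k + 1.
Here n = 18, k = 8, so n − k + 1 = 11.
Given d = 4, check d ≤ 11: YES.
Slack = (n − k + 1) − d = 7.
The code is NOT MDS (slack = 7 > 0).
Description: the claimed parameters are [18, 8, 4]_4; such a code would be non-MDS.


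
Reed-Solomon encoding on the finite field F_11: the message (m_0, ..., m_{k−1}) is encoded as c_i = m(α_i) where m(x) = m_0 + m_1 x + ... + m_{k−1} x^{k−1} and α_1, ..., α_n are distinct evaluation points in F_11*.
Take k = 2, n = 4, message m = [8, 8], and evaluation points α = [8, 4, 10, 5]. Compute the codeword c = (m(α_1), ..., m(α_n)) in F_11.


c = [6, 7, 0, 4]

Message polynomial: m(x) = 8 + 8·x (mod 11).
For each evaluation point α_i, compute m(α_i) mod 11:
  α_1 = 8: Horner steps 8 → 6, so m(8) = 6.
  α_2 = 4: Horner steps 8 → 7, so m(4) = 7.
  α_3 = 10: Horner steps 8 → 0, so m(10) = 0.
  α_4 = 5: Horner steps 8 → 4, so m(5) = 4.
Codeword c = [6, 7, 0, 4] ∈ F_11^4.


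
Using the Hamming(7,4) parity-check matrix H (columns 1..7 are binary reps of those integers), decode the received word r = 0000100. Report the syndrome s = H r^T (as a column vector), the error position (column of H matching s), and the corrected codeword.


s = (1, 0, 1)^T, error position = 5, corrected codeword c = 0000000

Compute s = H r^T mod 2 one row at a time:
  s_1 = 0 + 1 + 0 + 0 = 1 ≡ 1 (mod 2).
  s_2 = 0 + 0 + 0 + 0 = 0 ≡ 0 (mod 2).
  s_3 = 0 + 0 + 1 + 0 = 1 ≡ 1 (mod 2).
s = (1, 0, 1)^T — this equals column 5 of H (binary 101), so error is at position 5.
Correct: flip bit 5 of r = 0000100 to get c = 0000000.


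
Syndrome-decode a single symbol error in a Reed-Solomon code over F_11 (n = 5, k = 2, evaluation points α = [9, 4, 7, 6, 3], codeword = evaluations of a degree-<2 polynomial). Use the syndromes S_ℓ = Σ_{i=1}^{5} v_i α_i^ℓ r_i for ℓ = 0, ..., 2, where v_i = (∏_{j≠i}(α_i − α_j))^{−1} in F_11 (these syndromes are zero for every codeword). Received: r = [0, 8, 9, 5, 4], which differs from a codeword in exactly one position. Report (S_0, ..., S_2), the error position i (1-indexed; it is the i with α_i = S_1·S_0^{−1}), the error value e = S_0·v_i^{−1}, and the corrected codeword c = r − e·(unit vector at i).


S = (4, 3, 5), error at position 1, error magnitude e = 5, c = [6, 8, 9, 5, 4].

Step 1: column multipliers v_i = (∏_{j≠i}(α_i − α_j))^{−1} mod 11.
  i = 1 (α = 9): (9−4)(9−7)(9−6)(9−3) = 5·2·3·6 = 180 ≡ 4, so v_1 = 4^{−1} = 3 (mod 11).
  i = 2 (α = 4): (4−9)(4−7)(4−6)(4−3) = (−5)·(−3)·(−2)·1 = −30 ≡ 3, so v_2 = 3^{−1} = 4 (mod 11).
  i = 3 (α = 7): (7−9)(7−4)(7−6)(7−3) = (−2)·3·1·4 = −24 ≡ 9, so v_3 = 9^{−1} = 5 (mod 11).
  i = 4 (α = 6): (6−9)(6−4)(6−7)(6−3) = (−3)·2·(−1)·3 = 18 ≡ 7, so v_4 = 7^{−1} = 8 (mod 11).
  i = 5 (α = 3): (3−9)(3−4)(3−7)(3−6) = (−6)·(−1)·(−4)·(−3) = 72 ≡ 6, so v_5 = 6^{−1} = 2 (mod 11).
  v = [3, 4, 5, 8, 2].
Step 2: syndromes of r = [0, 8, 9, 5, 4] (all sums mod 11).
  S_0 = Σ v_i r_i = 3·0 + 4·8 + 5·9 + 8·5 + 2·4 = 125 ≡ 4.
  S_1 = Σ v_i α_i r_i = 3·9·0 + 4·4·8 + 5·7·9 + 8·6·5 + 2·3·4 = 707 ≡ 3.
  α_i^2 mod 11 = [4, 5, 5, 3, 9].
  S_2 = Σ v_i α_i^2 r_i = 3·4·0 + 4·5·8 + 5·5·9 + 8·3·5 + 2·9·4 = 577 ≡ 5.
  S = (4, 3, 5) ≠ 0, so r is not a codeword (an error is present).
Step 3: locate the error. For a single error e at position i, S_ℓ = v_i·e·α_i^ℓ, so α_err = S_1/S_0.
  S_0^{−1} = 4^{−1} = 3 (mod 11), so α_err = 3·3 = 9 ≡ 9 = α_1. Error position i = 1.
  Consistency check: S_2/S_1 = 5·4 = 20 ≡ 9 = α_err ✓ (single-error assumption holds).
Step 4: error magnitude e = S_0/v_1 = S_0·∏_{j≠1}(α_1 − α_j) = 4·4 = 16 ≡ 5 (mod 11).
Step 5: correct position 1: c_1 = r_1 − e = 0 − 5 ≡ 6 (mod 11). Hence c = [6, 8, 9, 5, 4].
  Check: interpolating c through the α_i gives m(x) = 3 + 4·x (degree < 2) with m(α_i) = c_i for every i, so c is indeed a codeword.


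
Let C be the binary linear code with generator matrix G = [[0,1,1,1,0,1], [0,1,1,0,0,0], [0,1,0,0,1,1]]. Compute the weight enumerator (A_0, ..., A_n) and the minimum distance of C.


Weight distribution: A_0 = 1, A_2 = 2, A_3 = 4, A_4 = 1. Minimum distance d = 2.

Enumerate all 2^3 = 8 messages m ∈ F_2^3.
For each, compute codeword c = mG in F_2^6, then tally its weight.
  m = 000 → c = 000000, weight = 0.
  m = 100 → c = 011101, weight = 4.
  m = 010 → c = 011000, weight = 2.
  m = 110 → c = 000101, weight = 2.
  m = 001 → c = 010011, weight = 3.
  m = 101 → c = 001110, weight = 3.
  m = 011 → c = 001011, weight = 3.
  m = 111 → c = 010110, weight = 3.
Tally weights:
  weight 0: 1 codewords.
  weight 2: 2 codewords.
  weight 3: 4 codewords.
  weight 4: 1 codewords.
Minimum distance d = smallest w > 0 with A_w > 0 = 2.
Sanity: Σ A_w = 8 = 2^3 = 8 ✓.


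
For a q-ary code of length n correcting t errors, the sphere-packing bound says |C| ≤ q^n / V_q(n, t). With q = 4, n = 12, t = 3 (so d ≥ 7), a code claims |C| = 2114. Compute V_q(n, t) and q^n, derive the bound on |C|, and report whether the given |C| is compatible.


V_q(n, t) = 6571, q^n = 16777216, Hamming bound = 2553, |C| = 2114 ≤ bound (satisfied).

Step 1: Compute V_q(n, t) = Σ_{j=0}^3 C(n, j) (q−1)^j.
  j = 0: C(12,0)·(3)^0 = 1·1 = 1.
  j = 1: C(12,1)·(3)^1 = 12·3 = 36.
  j = 2: C(12,2)·(3)^2 = 66·9 = 594.
  j = 3: C(12,3)·(3)^3 = 220·27 = 5940.
  V_q(n, t) = 1 + 36 + 594 + 5940 = 6571.
Step 2: q^n = 4^12 = 16777216.
Step 3: Hamming bound ⌊q^n / V_q(n,t)⌋ = ⌊16777216/6571⌋ = 2553.
Step 4: Compare |C| = 2114 to 2553: satisfied.
The claimed |C| lies below the Hamming bound.


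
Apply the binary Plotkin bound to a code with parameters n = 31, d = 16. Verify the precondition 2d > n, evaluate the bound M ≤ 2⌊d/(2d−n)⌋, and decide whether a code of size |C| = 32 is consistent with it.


Plotkin bound M ≤ 32; given |C| = 32 ≤ bound (satisfied).

Check applicability: 2d = 32, n = 31.
2d − n = 1 > 0, so Plotkin applies.
Compute d/(2d−n) = 16/1 ≈ 16.0000.
⌊d/(2d−n)⌋ = 16.
Plotkin bound: M ≤ 2·16 = 32.
Given |C| = 32, check: satisfied.
This |C| is at the Plotkin bound.


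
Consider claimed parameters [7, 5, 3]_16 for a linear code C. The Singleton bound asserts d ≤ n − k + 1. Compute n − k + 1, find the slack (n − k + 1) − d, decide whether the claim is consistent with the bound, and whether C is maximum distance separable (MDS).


Singleton RHS = n − k + 1 = 3, slack = 0, bound satisfied, MDS.

Singleton bound: d ≤ n − k + 1.
Here n = 7, k = 5, so n − k + 1 = 3.
Given d = 3, check d ≤ 3: YES.
Slack = (n − k + 1) − d = 0.
The code is MDS (slack = 0).
Description: the claimed parameters are [7, 5, 3]_16; such a code would be MDS (meets Singleton bound).


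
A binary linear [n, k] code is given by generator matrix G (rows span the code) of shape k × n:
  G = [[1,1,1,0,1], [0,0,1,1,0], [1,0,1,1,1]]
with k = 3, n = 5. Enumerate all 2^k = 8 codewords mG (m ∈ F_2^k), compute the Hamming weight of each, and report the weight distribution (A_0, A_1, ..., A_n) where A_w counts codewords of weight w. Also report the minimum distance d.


Weight distribution: A_0 = 1, A_2 = 4, A_4 = 3. Minimum distance d = 2.

Enumerate all 2^3 = 8 messages m ∈ F_2^3.
For each, compute codeword c = mG in F_2^5, then tally its weight.
  m = 000 → c = 00000, weight = 0.
  m = 100 → c = 11101, weight = 4.
  m = 010 → c = 00110, weight = 2.
  m = 110 → c = 11011, weight = 4.
  m = 001 → c = 10111, weight = 4.
  m = 101 → c = 01010, weight = 2.
  m = 011 → c = 10001, weight = 2.
  m = 111 → c = 01100, weight = 2.
Tally weights:
  weight 0: 1 codewords.
  weight 2: 4 codewords.
  weight 4: 3 codewords.
Minimum distance d = smallest w > 0 with A_w > 0 = 2.
Sanity: Σ A_w = 8 = 2^3 = 8 ✓.


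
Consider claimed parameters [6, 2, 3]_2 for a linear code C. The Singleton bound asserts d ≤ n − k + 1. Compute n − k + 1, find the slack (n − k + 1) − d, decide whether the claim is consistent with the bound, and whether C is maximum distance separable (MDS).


Singleton RHS = n − k + 1 = 5, slack = 2, bound satisfied, not MDS.

Singleton bound: d ≤ n − k + 1.
Here n = 6, k = 2, so n − k + 1 = 5.
Given d = 3, check d ≤ 5: YES.
Slack = (n − k + 1) − d = 2.
The code is NOT MDS (slack = 2 > 0).
Description: the claimed parameters are [6, 2, 3]_2; such a code would be non-MDS.


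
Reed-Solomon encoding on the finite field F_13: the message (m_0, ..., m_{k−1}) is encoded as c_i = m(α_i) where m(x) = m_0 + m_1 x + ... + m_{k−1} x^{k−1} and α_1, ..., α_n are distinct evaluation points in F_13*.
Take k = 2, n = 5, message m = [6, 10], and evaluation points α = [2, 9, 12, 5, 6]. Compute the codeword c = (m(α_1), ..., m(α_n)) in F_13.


c = [0, 5, 9, 4, 1]

Message polynomial: m(x) = 6 + 10·x (mod 13).
For each evaluation point α_i, compute m(α_i) mod 13:
  α_1 = 2: Horner steps 10 → 0, so m(2) = 0.
  α_2 = 9: Horner steps 10 → 5, so m(9) = 5.
  α_3 = 12: Horner steps 10 → 9, so m(12) = 9.
  α_4 = 5: Horner steps 10 → 4, so m(5) = 4.
  α_5 = 6: Horner steps 10 → 1, so m(6) = 1.
Codeword c = [0, 5, 9, 4, 1] ∈ F_13^5.


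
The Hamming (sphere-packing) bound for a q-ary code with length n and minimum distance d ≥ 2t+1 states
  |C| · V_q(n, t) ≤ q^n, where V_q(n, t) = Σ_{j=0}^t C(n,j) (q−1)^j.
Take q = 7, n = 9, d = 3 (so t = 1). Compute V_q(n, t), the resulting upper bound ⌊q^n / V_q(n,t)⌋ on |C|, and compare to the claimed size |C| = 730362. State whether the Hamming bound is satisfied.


V_q(n, t) = 55, q^n = 40353607, Hamming bound = 733701, |C| = 730362 ≤ bound (satisfied).

Step 1: Compute V_q(n, t) = Σ_{j=0}^1 C(n, j) (q−1)^j.
  j = 0: C(9,0)·(6)^0 = 1·1 = 1.
  j = 1: C(9,1)·(6)^1 = 9·6 = 54.
  V_q(n, t) = 1 + 54 = 55.
Step 2: q^n = 7^9 = 40353607.
Step 3: Hamming bound ⌊q^n / V_q(n,t)⌋ = ⌊40353607/55⌋ = 733701.
Step 4: Compare |C| = 730362 to 733701: satisfied.
The claimed |C| lies below the Hamming bound.


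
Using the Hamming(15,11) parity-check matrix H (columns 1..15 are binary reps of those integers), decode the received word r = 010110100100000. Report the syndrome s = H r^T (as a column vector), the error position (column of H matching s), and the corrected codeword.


s = (1, 1, 1, 0)^T, error position = 14, corrected codeword c = 010110100100010

Compute s = H r^T mod 2 one row at a time:
  s_1 = 0 + 0 + 1 + 0 + 0 + 0 + 0 + 0 = 1 ≡ 1 (mod 2).
  s_2 = 1 + 1 + 0 + 1 + 0 + 0 + 0 + 0 = 3 ≡ 1 (mod 2).
  s_3 = 1 + 0 + 0 + 1 + 1 + 0 + 0 + 0 = 3 ≡ 1 (mod 2).
  s_4 = 0 + 0 + 1 + 1 + 0 + 0 + 0 + 0 = 2 ≡ 0 (mod 2).
s = (1, 1, 1, 0)^T — this equals column 14 of H (binary 1110), so error is at position 14.
Correct: flip bit 14 of r = 010110100100000 to get c = 010110100100010.


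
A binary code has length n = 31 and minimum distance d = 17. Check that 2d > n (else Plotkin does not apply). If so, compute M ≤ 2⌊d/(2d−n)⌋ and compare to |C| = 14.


Plotkin bound M ≤ 10; given |C| = 14 > bound (violated).

Check applicability: 2d = 34, n = 31.
2d − n = 3 > 0, so Plotkin applies.
Compute d/(2d−n) = 17/3 ≈ 5.6667.
⌊d/(2d−n)⌋ = 5.
Plotkin bound: M ≤ 2·5 = 10.
Given |C| = 14, check: VIOLATED.
This |C| is above the Plotkin bound, so no binary code with n = 31, d = 17 and 14 codewords exists.


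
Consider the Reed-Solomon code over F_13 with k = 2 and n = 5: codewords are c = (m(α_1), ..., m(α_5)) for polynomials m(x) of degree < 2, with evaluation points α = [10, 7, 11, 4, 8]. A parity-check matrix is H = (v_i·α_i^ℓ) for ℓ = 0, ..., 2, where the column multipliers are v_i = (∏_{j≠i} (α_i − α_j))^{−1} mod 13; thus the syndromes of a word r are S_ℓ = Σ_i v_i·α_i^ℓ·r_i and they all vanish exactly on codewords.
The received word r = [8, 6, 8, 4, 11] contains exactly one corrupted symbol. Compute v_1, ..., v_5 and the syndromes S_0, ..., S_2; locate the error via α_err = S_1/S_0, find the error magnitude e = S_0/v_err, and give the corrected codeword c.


S = (10, 6, 1), error at position 3, error magnitude e = 8, c = [8, 6, 0, 4, 11].

Step 1: column multipliers v_i = (∏_{j≠i}(α_i − α_j))^{−1} mod 13.
  i = 1 (α = 10): (10−7)(10−11)(10−4)(10−8) = 3·(−1)·6·2 = −36 ≡ 3, so v_1 = 3^{−1} = 9 (mod 13).
  i = 2 (α = 7): (7−10)(7−11)(7−4)(7−8) = (−3)·(−4)·3·(−1) = −36 ≡ 3, so v_2 = 3^{−1} = 9 (mod 13).
  i = 3 (α = 11): (11−10)(11−7)(11−4)(11−8) = 1·4·7·3 = 84 ≡ 6, so v_3 = 6^{−1} = 11 (mod 13).
  i = 4 (α = 4): (4−10)(4−7)(4−11)(4−8) = (−6)·(−3)·(−7)·(−4) = 504 ≡ 10, so v_4 = 10^{−1} = 4 (mod 13).
  i = 5 (α = 8): (8−10)(8−7)(8−11)(8−4) = (−2)·1·(−3)·4 = 24 ≡ 11, so v_5 = 11^{−1} = 6 (mod 13).
  v = [9, 9, 11, 4, 6].
Step 2: syndromes of r = [8, 6, 8, 4, 11] (all sums mod 13).
  S_0 = Σ v_i r_i = 9·8 + 9·6 + 11·8 + 4·4 + 6·11 = 296 ≡ 10.
  S_1 = Σ v_i α_i r_i = 9·10·8 + 9·7·6 + 11·11·8 + 4·4·4 + 6·8·11 = 2658 ≡ 6.
  α_i^2 mod 13 = [9, 10, 4, 3, 12].
  S_2 = Σ v_i α_i^2 r_i = 9·9·8 + 9·10·6 + 11·4·8 + 4·3·4 + 6·12·11 = 2380 ≡ 1.
  S = (10, 6, 1) ≠ 0, so r is not a codeword (an error is present).
Step 3: locate the error. For a single error e at position i, S_ℓ = v_i·e·α_i^ℓ, so α_err = S_1/S_0.
  S_0^{−1} = 10^{−1} = 4 (mod 13), so α_err = 6·4 = 24 ≡ 11 = α_3. Error position i = 3.
  Consistency check: S_2/S_1 = 1·11 = 11 ≡ 11 = α_err ✓ (single-error assumption holds).
Step 4: error magnitude e = S_0/v_3 = S_0·∏_{j≠3}(α_3 − α_j) = 10·6 = 60 ≡ 8 (mod 13).
Step 5: correct position 3: c_3 = r_3 − e = 8 − 8 ≡ 0 (mod 13). Hence c = [8, 6, 0, 4, 11].
  Check: interpolating c through the α_i gives m(x) = 10 + 5·x (degree < 2) with m(α_i) = c_i for every i, so c is indeed a codeword.


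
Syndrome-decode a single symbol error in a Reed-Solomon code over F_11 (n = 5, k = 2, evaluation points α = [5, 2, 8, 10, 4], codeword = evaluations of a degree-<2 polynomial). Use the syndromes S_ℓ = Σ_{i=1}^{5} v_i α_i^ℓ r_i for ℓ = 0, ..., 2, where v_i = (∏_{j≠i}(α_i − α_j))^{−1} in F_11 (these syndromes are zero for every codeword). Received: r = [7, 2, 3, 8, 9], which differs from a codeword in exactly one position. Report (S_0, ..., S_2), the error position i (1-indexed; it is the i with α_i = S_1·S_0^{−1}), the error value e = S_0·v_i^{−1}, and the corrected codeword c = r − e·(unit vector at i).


S = (9, 6, 4), error at position 3, error magnitude e = 2, c = [7, 2, 1, 8, 9].

Step 1: column multipliers v_i = (∏_{j≠i}(α_i − α_j))^{−1} mod 11.
  i = 1 (α = 5): (5−2)(5−8)(5−10)(5−4) = 3·(−3)·(−5)·1 = 45 ≡ 1, so v_1 = 1^{−1} = 1 (mod 11).
  i = 2 (α = 2): (2−5)(2−8)(2−10)(2−4) = (−3)·(−6)·(−8)·(−2) = 288 ≡ 2, so v_2 = 2^{−1} = 6 (mod 11).
  i = 3 (α = 8): (8−5)(8−2)(8−10)(8−4) = 3·6·(−2)·4 = −144 ≡ 10, so v_3 = 10^{−1} = 10 (mod 11).
  i = 4 (α = 10): (10−5)(10−2)(10−8)(10−4) = 5·8·2·6 = 480 ≡ 7, so v_4 = 7^{−1} = 8 (mod 11).
  i = 5 (α = 4): (4−5)(4−2)(4−8)(4−10) = (−1)·2·(−4)·(−6) = −48 ≡ 7, so v_5 = 7^{−1} = 8 (mod 11).
  v = [1, 6, 10, 8, 8].
Step 2: syndromes of r = [7, 2, 3, 8, 9] (all sums mod 11).
  S_0 = Σ v_i r_i = 1·7 + 6·2 + 10·3 + 8·8 + 8·9 = 185 ≡ 9.
  S_1 = Σ v_i α_i r_i = 1·5·7 + 6·2·2 + 10·8·3 + 8·10·8 + 8·4·9 = 1227 ≡ 6.
  α_i^2 mod 11 = [3, 4, 9, 1, 5].
  S_2 = Σ v_i α_i^2 r_i = 1·3·7 + 6·4·2 + 10·9·3 + 8·1·8 + 8·5·9 = 763 ≡ 4.
  S = (9, 6, 4) ≠ 0, so r is not a codeword (an error is present).
Step 3: locate the error. For a single error e at position i, S_ℓ = v_i·e·α_i^ℓ, so α_err = S_1/S_0.
  S_0^{−1} = 9^{−1} = 5 (mod 11), so α_err = 6·5 = 30 ≡ 8 = α_3. Error position i = 3.
  Consistency check: S_2/S_1 = 4·2 = 8 ≡ 8 = α_err ✓ (single-error assumption holds).
Step 4: error magnitude e = S_0/v_3 = S_0·∏_{j≠3}(α_3 − α_j) = 9·10 = 90 ≡ 2 (mod 11).
Step 5: correct position 3: c_3 = r_3 − e = 3 − 2 ≡ 1 (mod 11). Hence c = [7, 2, 1, 8, 9].
  Check: interpolating c through the α_i gives m(x) = 6 + 9·x (degree < 2) with m(α_i) = c_i for every i, so c is indeed a codeword.


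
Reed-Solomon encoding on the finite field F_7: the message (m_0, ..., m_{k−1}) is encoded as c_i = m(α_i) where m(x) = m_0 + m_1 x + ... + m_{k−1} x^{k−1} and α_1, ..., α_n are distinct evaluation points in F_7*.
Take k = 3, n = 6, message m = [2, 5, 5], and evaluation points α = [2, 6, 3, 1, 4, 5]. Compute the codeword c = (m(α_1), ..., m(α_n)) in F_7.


c = [4, 2, 6, 5, 4, 5]

Message polynomial: m(x) = 2 + 5·x + 5·x^2 (mod 7).
For each evaluation point α_i, compute m(α_i) mod 7:
  α_1 = 2: Horner steps 5 → 1 → 4, so m(2) = 4.
  α_2 = 6: Horner steps 5 → 0 → 2, so m(6) = 2.
  α_3 = 3: Horner steps 5 → 6 → 6, so m(3) = 6.
  α_4 = 1: Horner steps 5 → 3 → 5, so m(1) = 5.
  α_5 = 4: Horner steps 5 → 4 → 4, so m(4) = 4.
  α_6 = 5: Horner steps 5 → 2 → 5, so m(5) = 5.
Codeword c = [4, 2, 6, 5, 4, 5] ∈ F_7^6.


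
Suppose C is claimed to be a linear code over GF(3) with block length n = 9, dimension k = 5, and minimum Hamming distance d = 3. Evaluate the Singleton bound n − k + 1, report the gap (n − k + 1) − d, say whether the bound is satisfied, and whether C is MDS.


Singleton RHS = n − k + 1 = 5, slack = 2, bound satisfied, not MDS.

Singleton bound: d ≤ n − k + 1.
Here n = 9, k = 5, so n − k + 1 = 5.
Given d = 3, check d ≤ 5: YES.
Slack = (n − k + 1) − d = 2.
The code is NOT MDS (slack = 2 > 0).
Description: the claimed parameters are [9, 5, 3]_3; such a code would be non-MDS.


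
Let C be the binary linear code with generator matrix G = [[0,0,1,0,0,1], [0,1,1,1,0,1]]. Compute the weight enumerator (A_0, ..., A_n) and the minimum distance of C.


Weight distribution: A_0 = 1, A_2 = 2, A_4 = 1. Minimum distance d = 2.

Enumerate all 2^2 = 4 messages m ∈ F_2^2.
For each, compute codeword c = mG in F_2^6, then tally its weight.
  m = 00 → c = 000000, weight = 0.
  m = 10 → c = 001001, weight = 2.
  m = 01 → c = 011101, weight = 4.
  m = 11 → c = 010100, weight = 2.
Tally weights:
  weight 0: 1 codewords.
  weight 2: 2 codewords.
  weight 4: 1 codewords.
Minimum distance d = smallest w > 0 with A_w > 0 = 2.
Sanity: Σ A_w = 4 = 2^2 = 4 ✓.


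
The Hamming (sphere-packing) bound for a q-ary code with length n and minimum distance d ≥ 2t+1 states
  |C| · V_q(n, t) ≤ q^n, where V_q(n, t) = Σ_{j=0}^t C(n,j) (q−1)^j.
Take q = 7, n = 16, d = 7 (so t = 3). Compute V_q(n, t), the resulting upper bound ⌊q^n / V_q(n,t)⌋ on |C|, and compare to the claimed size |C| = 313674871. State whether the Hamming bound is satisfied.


V_q(n, t) = 125377, q^n = 33232930569601, Hamming bound = 265064011, |C| = 313674871 > bound (violated).

Step 1: Compute V_q(n, t) = Σ_{j=0}^3 C(n, j) (q−1)^j.
  j = 0: C(16,0)·(6)^0 = 1·1 = 1.
  j = 1: C(16,1)·(6)^1 = 16·6 = 96.
  j = 2: C(16,2)·(6)^2 = 120·36 = 4320.
  j = 3: C(16,3)·(6)^3 = 560·216 = 120960.
  V_q(n, t) = 1 + 96 + 4320 + 120960 = 125377.
Step 2: q^n = 7^16 = 33232930569601.
Step 3: Hamming bound ⌊q^n / V_q(n,t)⌋ = ⌊33232930569601/125377⌋ = 265064011.
Step 4: Compare |C| = 313674871 to 265064011: violated.
The claimed |C| lies above the Hamming bound, so no 7-ary code of length 16 with d ≥ 7 can have 313674871 codewords.


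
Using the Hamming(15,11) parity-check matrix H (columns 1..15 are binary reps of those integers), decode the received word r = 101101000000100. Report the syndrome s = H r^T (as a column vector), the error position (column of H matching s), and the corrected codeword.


s = (1, 1, 0, 1)^T, error position = 13, corrected codeword c = 101101000000000

Compute s = H r^T mod 2 one row at a time:
  s_1 = 0 + 0 + 0 + 0 + 0 + 1 + 0 + 0 = 1 ≡ 1 (mod 2).
  s_2 = 1 + 0 + 1 + 0 + 0 + 1 + 0 + 0 = 3 ≡ 1 (mod 2).
  s_3 = 0 + 1 + 1 + 0 + 0 + 0 + 0 + 0 = 2 ≡ 0 (mod 2).
  s_4 = 1 + 1 + 0 + 0 + 0 + 0 + 1 + 0 = 3 ≡ 1 (mod 2).
s = (1, 1, 0, 1)^T — this equals column 13 of H (binary 1101), so error is at position 13.
Correct: flip bit 13 of r = 101101000000100 to get c = 101101000000000.


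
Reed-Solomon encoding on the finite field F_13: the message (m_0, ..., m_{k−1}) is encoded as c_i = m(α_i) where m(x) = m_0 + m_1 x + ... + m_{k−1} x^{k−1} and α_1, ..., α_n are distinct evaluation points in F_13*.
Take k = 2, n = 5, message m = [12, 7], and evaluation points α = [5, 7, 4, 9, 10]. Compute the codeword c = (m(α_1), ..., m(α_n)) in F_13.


c = [8, 9, 1, 10, 4]

Message polynomial: m(x) = 12 + 7·x (mod 13).
For each evaluation point α_i, compute m(α_i) mod 13:
  α_1 = 5: Horner steps 7 → 8, so m(5) = 8.
  α_2 = 7: Horner steps 7 → 9, so m(7) = 9.
  α_3 = 4: Horner steps 7 → 1, so m(4) = 1.
  α_4 = 9: Horner steps 7 → 10, so m(9) = 10.
  α_5 = 10: Horner steps 7 → 4, so m(10) = 4.
Codeword c = [8, 9, 1, 10, 4] ∈ F_13^5.


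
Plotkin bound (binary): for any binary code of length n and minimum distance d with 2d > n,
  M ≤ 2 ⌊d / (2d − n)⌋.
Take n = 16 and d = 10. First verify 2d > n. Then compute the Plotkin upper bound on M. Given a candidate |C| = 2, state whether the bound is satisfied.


Plotkin bound M ≤ 4; given |C| = 2 ≤ bound (satisfied).

Check applicability: 2d = 20, n = 16.
2d − n = 4 > 0, so Plotkin applies.
Compute d/(2d−n) = 10/4 ≈ 2.5000.
⌊d/(2d−n)⌋ = 2.
Plotkin bound: M ≤ 2·2 = 4.
Given |C| = 2, check: satisfied.
This |C| is below the Plotkin bound.


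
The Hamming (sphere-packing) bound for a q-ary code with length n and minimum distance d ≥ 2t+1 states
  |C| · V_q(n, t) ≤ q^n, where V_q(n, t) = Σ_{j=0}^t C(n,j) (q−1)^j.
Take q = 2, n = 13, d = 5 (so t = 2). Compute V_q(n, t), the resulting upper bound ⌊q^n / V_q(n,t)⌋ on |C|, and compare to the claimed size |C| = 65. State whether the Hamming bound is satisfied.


V_q(n, t) = 92, q^n = 8192, Hamming bound = 89, |C| = 65 ≤ bound (satisfied).

Step 1: Compute V_q(n, t) = Σ_{j=0}^2 C(n, j) (q−1)^j.
  j = 0: C(13,0)·(1)^0 = 1·1 = 1.
  j = 1: C(13,1)·(1)^1 = 13·1 = 13.
  j = 2: C(13,2)·(1)^2 = 78·1 = 78.
  V_q(n, t) = 1 + 13 + 78 = 92.
Step 2: q^n = 2^13 = 8192.
Step 3: Hamming bound ⌊q^n / V_q(n,t)⌋ = ⌊8192/92⌋ = 89.
Step 4: Compare |C| = 65 to 89: satisfied.
The claimed |C| lies below the Hamming bound.


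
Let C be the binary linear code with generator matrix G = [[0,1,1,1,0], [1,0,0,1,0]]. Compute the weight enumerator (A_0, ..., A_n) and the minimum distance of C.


Weight distribution: A_0 = 1, A_2 = 1, A_3 = 2. Minimum distance d = 2.

Enumerate all 2^2 = 4 messages m ∈ F_2^2.
For each, compute codeword c = mG in F_2^5, then tally its weight.
  m = 00 → c = 00000, weight = 0.
  m = 10 → c = 01110, weight = 3.
  m = 01 → c = 10010, weight = 2.
  m = 11 → c = 11100, weight = 3.
Tally weights:
  weight 0: 1 codewords.
  weight 2: 1 codewords.
  weight 3: 2 codewords.
Minimum distance d = smallest w > 0 with A_w > 0 = 2.
Sanity: Σ A_w = 4 = 2^2 = 4 ✓.


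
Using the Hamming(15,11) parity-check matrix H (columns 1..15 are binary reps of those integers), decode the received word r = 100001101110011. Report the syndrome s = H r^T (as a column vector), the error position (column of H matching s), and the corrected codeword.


s = (1, 0, 0, 1)^T, error position = 9, corrected codeword c = 100001100110011

Compute s = H r^T mod 2 one row at a time:
  s_1 = 0 + 1 + 1 + 1 + 0 + 0 + 1 + 1 = 5 ≡ 1 (mod 2).
  s_2 = 0 + 0 + 1 + 1 + 0 + 0 + 1 + 1 = 4 ≡ 0 (mod 2).
  s_3 = 0 + 0 + 1 + 1 + 1 + 1 + 1 + 1 = 6 ≡ 0 (mod 2).
  s_4 = 1 + 0 + 0 + 1 + 1 + 1 + 0 + 1 = 5 ≡ 1 (mod 2).
s = (1, 0, 0, 1)^T — this equals column 9 of H (binary 1001), so error is at position 9.
Correct: flip bit 9 of r = 100001101110011 to get c = 100001100110011.


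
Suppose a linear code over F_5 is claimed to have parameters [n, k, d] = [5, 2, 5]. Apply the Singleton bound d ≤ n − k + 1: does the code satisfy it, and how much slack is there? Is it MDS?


Singleton RHS = n − k + 1 = 4, slack = -1, bound violated (no such code; not MDS).

Singleton bound: d ≤ n − k + 1.
Here n = 5, k = 2, so n − k + 1 = 4.
Given d = 5, check d ≤ 4: NO.
Slack = (n − k + 1) − d = -1.
The slack is negative: d = 5 exceeds n − k + 1 = 4 by 1, so the Singleton bound is violated and no linear [5, 2, 5]_5 code can exist. In particular it is not MDS (MDS requires d = n − k + 1 exactly).
Description: the claimed parameters are [5, 2, 5]_5; such a code would be impossible (violates the Singleton bound).


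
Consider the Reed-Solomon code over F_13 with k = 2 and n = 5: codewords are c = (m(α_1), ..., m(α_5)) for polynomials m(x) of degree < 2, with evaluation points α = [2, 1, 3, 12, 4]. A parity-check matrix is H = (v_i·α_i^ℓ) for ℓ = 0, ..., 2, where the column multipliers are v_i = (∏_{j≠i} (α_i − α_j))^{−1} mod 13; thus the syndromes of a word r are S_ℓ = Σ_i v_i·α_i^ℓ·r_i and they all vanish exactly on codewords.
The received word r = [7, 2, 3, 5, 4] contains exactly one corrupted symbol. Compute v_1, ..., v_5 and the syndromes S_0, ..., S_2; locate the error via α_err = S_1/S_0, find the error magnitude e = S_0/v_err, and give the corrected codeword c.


S = (6, 5, 2), error at position 3, error magnitude e = 4, c = [7, 2, 12, 5, 4].

Step 1: column multipliers v_i = (∏_{j≠i}(α_i − α_j))^{−1} mod 13.
  i = 1 (α = 2): (2−1)(2−3)(2−12)(2−4) = 1·(−1)·(−10)·(−2) = −20 ≡ 6, so v_1 = 6^{−1} = 11 (mod 13).
  i = 2 (α = 1): (1−2)(1−3)(1−12)(1−4) = (−1)·(−2)·(−11)·(−3) = 66 ≡ 1, so v_2 = 1^{−1} = 1 (mod 13).
  i = 3 (α = 3): (3−2)(3−1)(3−12)(3−4) = 1·2·(−9)·(−1) = 18 ≡ 5, so v_3 = 5^{−1} = 8 (mod 13).
  i = 4 (α = 12): (12−2)(12−1)(12−3)(12−4) = 10·11·9·8 = 7920 ≡ 3, so v_4 = 3^{−1} = 9 (mod 13).
  i = 5 (α = 4): (4−2)(4−1)(4−3)(4−12) = 2·3·1·(−8) = −48 ≡ 4, so v_5 = 4^{−1} = 10 (mod 13).
  v = [11, 1, 8, 9, 10].
Step 2: syndromes of r = [7, 2, 3, 5, 4] (all sums mod 13).
  S_0 = Σ v_i r_i = 11·7 + 1·2 + 8·3 + 9·5 + 10·4 = 188 ≡ 6.
  S_1 = Σ v_i α_i r_i = 11·2·7 + 1·1·2 + 8·3·3 + 9·12·5 + 10·4·4 = 928 ≡ 5.
  α_i^2 mod 13 = [4, 1, 9, 1, 3].
  S_2 = Σ v_i α_i^2 r_i = 11·4·7 + 1·1·2 + 8·9·3 + 9·1·5 + 10·3·4 = 691 ≡ 2.
  S = (6, 5, 2) ≠ 0, so r is not a codeword (an error is present).
Step 3: locate the error. For a single error e at position i, S_ℓ = v_i·e·α_i^ℓ, so α_err = S_1/S_0.
  S_0^{−1} = 6^{−1} = 11 (mod 13), so α_err = 5·11 = 55 ≡ 3 = α_3. Error position i = 3.
  Consistency check: S_2/S_1 = 2·8 = 16 ≡ 3 = α_err ✓ (single-error assumption holds).
Step 4: error magnitude e = S_0/v_3 = S_0·∏_{j≠3}(α_3 − α_j) = 6·5 = 30 ≡ 4 (mod 13).
Step 5: correct position 3: c_3 = r_3 − e = 3 − 4 ≡ 12 (mod 13). Hence c = [7, 2, 12, 5, 4].
  Check: interpolating c through the α_i gives m(x) = 10 + 5·x (degree < 2) with m(α_i) = c_i for every i, so c is indeed a codeword.
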